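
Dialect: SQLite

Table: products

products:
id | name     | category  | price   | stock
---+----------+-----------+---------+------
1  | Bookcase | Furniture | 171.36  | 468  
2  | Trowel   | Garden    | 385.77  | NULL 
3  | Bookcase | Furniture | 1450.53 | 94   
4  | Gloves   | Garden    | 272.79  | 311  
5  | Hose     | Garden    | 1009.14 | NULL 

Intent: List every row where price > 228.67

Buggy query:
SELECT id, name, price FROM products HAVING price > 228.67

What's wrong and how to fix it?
Bug: HAVING filters the output of aggregation, but this query has no GROUP BY and no aggregate functions, so SQLite rejects it (HAVING clause on a non-aggregate query); the condition here is per row

Fix: Replace HAVING with WHERE since the condition applies to individual rows

Corrected query:
SELECT id, name, price FROM products WHERE price > 228.67

Result:
id | name     | price  
---+----------+--------
2  | Trowel   | 385.77 
3  | Bookcase | 1450.53
4  | Gloves   | 272.79 
5  | Hose     | 1009.14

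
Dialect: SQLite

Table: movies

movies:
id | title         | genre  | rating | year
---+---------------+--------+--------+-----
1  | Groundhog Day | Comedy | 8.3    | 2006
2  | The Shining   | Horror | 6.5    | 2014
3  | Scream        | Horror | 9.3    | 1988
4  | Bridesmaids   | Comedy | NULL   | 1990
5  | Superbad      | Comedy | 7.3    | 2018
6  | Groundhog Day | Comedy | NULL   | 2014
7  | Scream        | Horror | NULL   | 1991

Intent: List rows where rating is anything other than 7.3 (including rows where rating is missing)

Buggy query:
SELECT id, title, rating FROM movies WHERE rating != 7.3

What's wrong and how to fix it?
Bug: 'rating != 7.3' is unknown when rating is NULL, so NULL rows are silently excluded

Fix: Handle NULL separately with IS NULL alongside the inequality

Corrected query:
SELECT id, title, rating FROM movies WHERE rating != 7.3 OR rating IS NULL

Result:
id | title         | rating
---+---------------+-------
1  | Groundhog Day | 8.3   
2  | The Shining   | 6.5   
3  | Scream        | 9.3   
4  | Bridesmaids   | NULL  
6  | Groundhog Day | NULL  
7  | Scream        | NULL  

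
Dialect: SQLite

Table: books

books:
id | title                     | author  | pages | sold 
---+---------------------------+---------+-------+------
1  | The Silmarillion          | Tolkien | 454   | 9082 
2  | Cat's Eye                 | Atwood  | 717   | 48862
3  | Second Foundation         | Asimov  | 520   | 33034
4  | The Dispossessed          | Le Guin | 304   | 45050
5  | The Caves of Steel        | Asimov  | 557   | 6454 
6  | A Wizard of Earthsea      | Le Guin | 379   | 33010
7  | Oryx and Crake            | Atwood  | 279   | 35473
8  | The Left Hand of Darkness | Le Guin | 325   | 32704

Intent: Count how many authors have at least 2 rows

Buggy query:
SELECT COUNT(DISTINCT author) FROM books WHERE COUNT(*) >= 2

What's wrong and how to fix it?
Bug: WHERE filters individual rows, not groups, so a group-level COUNT is invalid there

Fix: Use a subquery that GROUPs and filters with HAVING, then count its rows

Corrected query:
SELECT COUNT(*) FROM (SELECT author FROM books GROUP BY author HAVING COUNT(*) >= 2)

Result:
COUNT(*)
--------
3       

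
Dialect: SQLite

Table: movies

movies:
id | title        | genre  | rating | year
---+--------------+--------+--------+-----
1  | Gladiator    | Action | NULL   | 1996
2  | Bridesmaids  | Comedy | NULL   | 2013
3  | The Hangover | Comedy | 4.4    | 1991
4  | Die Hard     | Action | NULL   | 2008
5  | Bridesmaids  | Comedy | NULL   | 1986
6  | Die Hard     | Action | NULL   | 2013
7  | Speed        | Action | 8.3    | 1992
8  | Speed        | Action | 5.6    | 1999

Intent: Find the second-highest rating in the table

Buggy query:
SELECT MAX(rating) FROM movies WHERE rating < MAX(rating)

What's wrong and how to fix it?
Bug: MAX(rating) on the right of the comparison is an aggregate-in-WHERE error

Fix: Compute the overall MAX in a subquery, then take MAX of rows below it

Corrected query:
SELECT MAX(rating) FROM movies WHERE rating < (SELECT MAX(rating) FROM movies)

Result:
MAX(rating)
-----------
5.6        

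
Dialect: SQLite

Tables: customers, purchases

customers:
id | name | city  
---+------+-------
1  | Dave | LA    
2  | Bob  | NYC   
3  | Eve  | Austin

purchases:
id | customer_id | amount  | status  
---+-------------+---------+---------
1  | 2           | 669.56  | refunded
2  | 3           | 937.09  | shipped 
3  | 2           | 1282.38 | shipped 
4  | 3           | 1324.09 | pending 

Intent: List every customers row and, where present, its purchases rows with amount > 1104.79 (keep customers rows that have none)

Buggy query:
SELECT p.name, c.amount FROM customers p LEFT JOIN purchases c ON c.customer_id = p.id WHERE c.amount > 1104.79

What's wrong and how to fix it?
Bug: A WHERE condition on the right-hand table after LEFT JOIN drops unmatched parents

Fix: Move the right-table condition into the ON clause so unmatched parents are kept

Corrected query:
SELECT p.name, c.amount FROM customers p LEFT JOIN purchases c ON c.customer_id = p.id AND c.amount > 1104.79

Result:
name | amount 
-----+--------
Dave | NULL   
Bob  | 1282.38
Eve  | 1324.09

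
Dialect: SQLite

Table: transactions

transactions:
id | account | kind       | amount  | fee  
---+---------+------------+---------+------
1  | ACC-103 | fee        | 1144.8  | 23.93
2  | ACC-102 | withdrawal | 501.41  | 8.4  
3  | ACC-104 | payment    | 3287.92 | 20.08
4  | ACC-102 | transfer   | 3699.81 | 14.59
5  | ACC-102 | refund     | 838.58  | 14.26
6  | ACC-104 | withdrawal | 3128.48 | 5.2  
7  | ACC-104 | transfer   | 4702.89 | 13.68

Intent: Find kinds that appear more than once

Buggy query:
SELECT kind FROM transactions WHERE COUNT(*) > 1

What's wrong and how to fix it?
Bug: WHERE can't reference COUNT(*); aggregates are computed after WHERE

Fix: Group first, then use HAVING for the count condition

Corrected query:
SELECT kind FROM transactions GROUP BY kind HAVING COUNT(*) > 1

Result:
kind      
----------
transfer  
withdrawal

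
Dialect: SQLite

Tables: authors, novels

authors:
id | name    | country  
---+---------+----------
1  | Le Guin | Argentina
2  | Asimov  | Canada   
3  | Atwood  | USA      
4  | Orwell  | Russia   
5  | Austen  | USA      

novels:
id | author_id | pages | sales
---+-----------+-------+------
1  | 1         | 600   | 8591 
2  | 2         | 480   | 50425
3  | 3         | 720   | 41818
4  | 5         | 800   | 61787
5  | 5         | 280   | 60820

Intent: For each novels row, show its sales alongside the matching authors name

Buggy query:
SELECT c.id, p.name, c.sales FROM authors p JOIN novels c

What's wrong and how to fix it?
Bug: Missing join condition: each novels row is matched to all authors rows instead of just its own

Fix: Add ON c.author_id = p.id to the JOIN

Corrected query:
SELECT c.id, p.name, c.sales FROM authors p JOIN novels c ON c.author_id = p.id

Result:
id | name    | sales
---+---------+------
1  | Le Guin | 8591 
2  | Asimov  | 50425
3  | Atwood  | 41818
4  | Austen  | 61787
5  | Austen  | 60820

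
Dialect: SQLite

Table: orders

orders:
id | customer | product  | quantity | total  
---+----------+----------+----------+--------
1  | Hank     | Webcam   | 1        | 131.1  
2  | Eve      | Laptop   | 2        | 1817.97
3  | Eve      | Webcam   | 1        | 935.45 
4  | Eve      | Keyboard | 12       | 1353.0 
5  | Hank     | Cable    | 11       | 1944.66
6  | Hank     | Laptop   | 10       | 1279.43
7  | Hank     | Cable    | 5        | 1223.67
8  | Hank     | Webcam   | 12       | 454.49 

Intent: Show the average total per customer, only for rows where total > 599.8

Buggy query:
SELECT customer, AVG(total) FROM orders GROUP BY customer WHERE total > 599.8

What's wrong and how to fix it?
Bug: WHERE cannot follow GROUP BY

Fix: Place WHERE between FROM and GROUP BY

Corrected query:
SELECT customer, AVG(total) FROM orders WHERE total > 599.8 GROUP BY customer

Result:
customer | AVG(total) 
---------+------------
Eve      | 1368.806667
Hank     | 1482.586667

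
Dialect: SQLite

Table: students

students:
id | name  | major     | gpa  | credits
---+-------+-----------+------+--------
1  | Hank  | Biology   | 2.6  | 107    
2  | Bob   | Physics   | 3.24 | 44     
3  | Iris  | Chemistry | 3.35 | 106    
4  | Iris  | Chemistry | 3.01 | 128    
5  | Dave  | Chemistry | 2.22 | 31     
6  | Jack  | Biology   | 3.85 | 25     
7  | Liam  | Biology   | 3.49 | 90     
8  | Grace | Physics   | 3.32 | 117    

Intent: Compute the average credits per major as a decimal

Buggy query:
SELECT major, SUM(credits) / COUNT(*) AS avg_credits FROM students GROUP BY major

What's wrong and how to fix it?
Bug: Both operands are integers, so '/' performs integer division and truncates

Fix: Cast one side to REAL so the division keeps the fractional part

Corrected query:
SELECT major, SUM(credits) * 1.0 / COUNT(*) AS avg_credits FROM students GROUP BY major

Result:
major     | avg_credits
----------+------------
Biology   | 74         
Chemistry | 88.333333  
Physics   | 80.5       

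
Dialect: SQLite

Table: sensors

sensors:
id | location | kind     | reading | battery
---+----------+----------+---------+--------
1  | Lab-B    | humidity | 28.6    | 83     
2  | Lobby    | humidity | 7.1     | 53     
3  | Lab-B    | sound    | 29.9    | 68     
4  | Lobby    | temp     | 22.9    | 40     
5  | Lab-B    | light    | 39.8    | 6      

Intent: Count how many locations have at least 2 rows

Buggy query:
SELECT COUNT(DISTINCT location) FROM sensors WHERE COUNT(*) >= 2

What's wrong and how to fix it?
Bug: WHERE filters individual rows, not groups, so a group-level COUNT is invalid there

Fix: Group first with HAVING COUNT(*) >= 2, then COUNT the resulting groups

Corrected query:
SELECT COUNT(*) FROM (SELECT location FROM sensors GROUP BY location HAVING COUNT(*) >= 2)

Result:
COUNT(*)
--------
2       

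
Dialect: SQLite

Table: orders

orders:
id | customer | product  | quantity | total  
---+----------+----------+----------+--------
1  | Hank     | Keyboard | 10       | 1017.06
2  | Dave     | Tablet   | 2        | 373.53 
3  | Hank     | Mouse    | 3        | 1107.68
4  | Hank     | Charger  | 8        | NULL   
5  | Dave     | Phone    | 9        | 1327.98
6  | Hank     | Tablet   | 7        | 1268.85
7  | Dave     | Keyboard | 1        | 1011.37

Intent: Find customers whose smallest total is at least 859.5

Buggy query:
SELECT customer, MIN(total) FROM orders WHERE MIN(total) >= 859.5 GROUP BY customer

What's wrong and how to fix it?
Bug: Aggregates like MIN are computed per group after WHERE runs

Fix: Replace WHERE with HAVING after the GROUP BY

Corrected query:
SELECT customer, MIN(total) FROM orders GROUP BY customer HAVING MIN(total) >= 859.5

Result:
customer | MIN(total)
---------+-----------
Hank     | 1017.06   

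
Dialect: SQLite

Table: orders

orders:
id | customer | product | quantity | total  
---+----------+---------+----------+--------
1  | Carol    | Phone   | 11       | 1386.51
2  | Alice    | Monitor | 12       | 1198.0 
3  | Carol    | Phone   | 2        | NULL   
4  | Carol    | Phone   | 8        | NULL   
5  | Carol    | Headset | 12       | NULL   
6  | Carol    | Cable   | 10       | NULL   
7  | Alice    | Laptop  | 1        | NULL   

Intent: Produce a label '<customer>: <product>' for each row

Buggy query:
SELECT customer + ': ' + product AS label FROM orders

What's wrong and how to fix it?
Bug: '+' is numeric addition; on text columns SQLite converts them to 0 instead of concatenating

Fix: Replace + with || to concatenate text

Corrected query:
SELECT customer || ': ' || product AS label FROM orders

Result:
label         
--------------
Carol: Phone  
Alice: Monitor
Carol: Phone  
Carol: Phone  
Carol: Headset
Carol: Cable  
Alice: Laptop 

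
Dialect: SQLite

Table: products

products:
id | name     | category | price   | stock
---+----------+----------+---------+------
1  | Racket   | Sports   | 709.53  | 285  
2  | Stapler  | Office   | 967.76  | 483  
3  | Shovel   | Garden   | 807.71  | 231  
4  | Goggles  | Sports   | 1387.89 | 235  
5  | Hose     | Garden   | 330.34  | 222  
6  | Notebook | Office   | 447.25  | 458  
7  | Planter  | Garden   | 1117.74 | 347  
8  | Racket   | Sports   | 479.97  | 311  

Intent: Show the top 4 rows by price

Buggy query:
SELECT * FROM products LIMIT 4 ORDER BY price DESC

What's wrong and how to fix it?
Bug: LIMIT must come after ORDER BY

Fix: Sort with ORDER BY, then apply LIMIT

Corrected query:
SELECT * FROM products ORDER BY price DESC LIMIT 4

Result:
id | name    | category | price   | stock
---+---------+----------+---------+------
4  | Goggles | Sports   | 1387.89 | 235  
7  | Planter | Garden   | 1117.74 | 347  
2  | Stapler | Office   | 967.76  | 483  
3  | Shovel  | Garden   | 807.71  | 231  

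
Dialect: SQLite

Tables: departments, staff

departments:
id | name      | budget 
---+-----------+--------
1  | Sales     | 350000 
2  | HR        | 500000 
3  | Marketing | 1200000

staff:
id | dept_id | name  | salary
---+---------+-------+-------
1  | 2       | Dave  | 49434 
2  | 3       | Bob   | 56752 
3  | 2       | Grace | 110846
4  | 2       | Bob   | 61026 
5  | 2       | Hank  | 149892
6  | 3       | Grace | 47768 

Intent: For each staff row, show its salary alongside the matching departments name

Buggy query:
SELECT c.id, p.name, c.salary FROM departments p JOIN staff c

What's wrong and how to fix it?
Bug: Missing join condition: each staff row is matched to all departments rows instead of just its own

Fix: Add ON c.dept_id = p.id to the JOIN

Corrected query:
SELECT c.id, p.name, c.salary FROM departments p JOIN staff c ON c.dept_id = p.id

Result:
id | name      | salary
---+-----------+-------
1  | HR        | 49434 
2  | Marketing | 56752 
3  | HR        | 110846
4  | HR        | 61026 
5  | HR        | 149892
6  | Marketing | 47768 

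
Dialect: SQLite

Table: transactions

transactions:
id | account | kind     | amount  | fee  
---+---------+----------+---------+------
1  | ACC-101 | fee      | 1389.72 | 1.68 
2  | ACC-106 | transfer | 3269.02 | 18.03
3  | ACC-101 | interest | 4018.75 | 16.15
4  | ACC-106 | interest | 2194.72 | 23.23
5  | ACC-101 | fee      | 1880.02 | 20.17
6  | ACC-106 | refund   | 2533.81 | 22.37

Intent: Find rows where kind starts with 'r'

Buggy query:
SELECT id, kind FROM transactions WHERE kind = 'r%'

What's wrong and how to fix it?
Bug: '=' compares the literal string including the % character; pattern matching needs LIKE

Fix: Replace '=' with LIKE so 'r%' is treated as a pattern

Corrected query:
SELECT id, kind FROM transactions WHERE kind LIKE 'r%'

Result:
id | kind  
---+-------
6  | refund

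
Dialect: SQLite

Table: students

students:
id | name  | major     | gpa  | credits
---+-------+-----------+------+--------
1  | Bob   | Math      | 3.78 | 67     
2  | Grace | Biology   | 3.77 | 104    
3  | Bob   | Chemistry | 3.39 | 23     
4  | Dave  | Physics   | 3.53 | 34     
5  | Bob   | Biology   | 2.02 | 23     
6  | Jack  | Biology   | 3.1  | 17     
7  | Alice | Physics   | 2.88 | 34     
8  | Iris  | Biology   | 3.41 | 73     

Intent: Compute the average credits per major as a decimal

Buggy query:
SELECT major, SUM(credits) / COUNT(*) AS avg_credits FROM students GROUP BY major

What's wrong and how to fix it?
Bug: SUM(credits) and COUNT(*) are both integers; the division truncates the fractional part

Fix: Cast one side to REAL so the division keeps the fractional part

Corrected query:
SELECT major, SUM(credits) * 1.0 / COUNT(*) AS avg_credits FROM students GROUP BY major

Result:
major     | avg_credits
----------+------------
Biology   | 54.25      
Chemistry | 23         
Math      | 67         
Physics   | 34         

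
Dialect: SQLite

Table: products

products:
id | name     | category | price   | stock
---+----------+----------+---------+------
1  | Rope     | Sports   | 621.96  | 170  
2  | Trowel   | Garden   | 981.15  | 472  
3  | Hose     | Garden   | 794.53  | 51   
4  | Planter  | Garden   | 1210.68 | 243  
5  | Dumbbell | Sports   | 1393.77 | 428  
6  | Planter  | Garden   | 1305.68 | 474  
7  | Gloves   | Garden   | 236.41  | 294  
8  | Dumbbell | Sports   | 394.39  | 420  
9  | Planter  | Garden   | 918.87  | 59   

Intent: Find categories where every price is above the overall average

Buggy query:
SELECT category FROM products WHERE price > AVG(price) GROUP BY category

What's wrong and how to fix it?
Bug: WHERE evaluates per row before aggregation, so AVG() is unavailable

Fix: Use a subquery for AVG and a HAVING MIN(...) filter so the condition holds for every row in the group

Corrected query:
SELECT category FROM products GROUP BY category HAVING MIN(price) > (SELECT AVG(price) FROM products)

Result:
(no rows)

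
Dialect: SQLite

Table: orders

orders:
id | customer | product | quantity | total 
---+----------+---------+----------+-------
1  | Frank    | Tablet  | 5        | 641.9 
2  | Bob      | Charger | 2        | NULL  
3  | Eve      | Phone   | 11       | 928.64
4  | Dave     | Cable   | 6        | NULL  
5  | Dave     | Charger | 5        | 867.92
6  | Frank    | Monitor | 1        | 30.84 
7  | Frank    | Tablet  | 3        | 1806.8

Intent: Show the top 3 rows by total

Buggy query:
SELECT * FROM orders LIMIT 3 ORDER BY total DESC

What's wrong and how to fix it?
Bug: LIMIT must come after ORDER BY

Fix: Swap the clauses: ORDER BY first, then LIMIT

Corrected query:
SELECT * FROM orders ORDER BY total DESC LIMIT 3

Result:
id | customer | product | quantity | total 
---+----------+---------+----------+-------
7  | Frank    | Tablet  | 3        | 1806.8
3  | Eve      | Phone   | 11       | 928.64
5  | Dave     | Charger | 5        | 867.92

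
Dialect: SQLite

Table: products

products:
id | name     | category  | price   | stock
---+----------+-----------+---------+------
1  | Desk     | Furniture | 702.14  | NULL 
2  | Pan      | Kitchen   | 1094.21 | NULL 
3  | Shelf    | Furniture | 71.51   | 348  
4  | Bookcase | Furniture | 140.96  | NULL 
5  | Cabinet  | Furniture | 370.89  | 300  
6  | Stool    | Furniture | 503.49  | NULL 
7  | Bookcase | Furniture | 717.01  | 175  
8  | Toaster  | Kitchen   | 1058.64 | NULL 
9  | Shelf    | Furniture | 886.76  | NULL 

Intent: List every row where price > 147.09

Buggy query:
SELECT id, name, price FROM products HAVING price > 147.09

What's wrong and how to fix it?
Bug: This is a non-aggregate query (no GROUP BY, no aggregates), so in SQLite the HAVING clause is invalid here; a row-level condition belongs in WHERE

Fix: Replace HAVING with WHERE since the condition applies to individual rows

Corrected query:
SELECT id, name, price FROM products WHERE price > 147.09

Result:
id | name     | price  
---+----------+--------
1  | Desk     | 702.14 
2  | Pan      | 1094.21
5  | Cabinet  | 370.89 
6  | Stool    | 503.49 
7  | Bookcase | 717.01 
8  | Toaster  | 1058.64
9  | Shelf    | 886.76 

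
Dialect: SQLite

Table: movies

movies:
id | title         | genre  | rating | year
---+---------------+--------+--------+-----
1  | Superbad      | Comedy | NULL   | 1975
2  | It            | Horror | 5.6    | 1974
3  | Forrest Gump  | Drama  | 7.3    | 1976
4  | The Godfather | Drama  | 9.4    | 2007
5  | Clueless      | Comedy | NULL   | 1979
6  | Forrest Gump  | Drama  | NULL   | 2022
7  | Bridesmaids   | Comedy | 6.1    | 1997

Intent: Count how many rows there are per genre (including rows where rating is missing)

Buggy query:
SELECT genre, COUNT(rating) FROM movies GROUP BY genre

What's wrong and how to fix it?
Bug: COUNT(column) counts non-NULL values only; rows with NULL rating aren't counted

Fix: Use COUNT(*) to count all rows regardless of NULL

Corrected query:
SELECT genre, COUNT(*) FROM movies GROUP BY genre

Result:
genre  | COUNT(*)
-------+---------
Comedy | 3       
Drama  | 3       
Horror | 1       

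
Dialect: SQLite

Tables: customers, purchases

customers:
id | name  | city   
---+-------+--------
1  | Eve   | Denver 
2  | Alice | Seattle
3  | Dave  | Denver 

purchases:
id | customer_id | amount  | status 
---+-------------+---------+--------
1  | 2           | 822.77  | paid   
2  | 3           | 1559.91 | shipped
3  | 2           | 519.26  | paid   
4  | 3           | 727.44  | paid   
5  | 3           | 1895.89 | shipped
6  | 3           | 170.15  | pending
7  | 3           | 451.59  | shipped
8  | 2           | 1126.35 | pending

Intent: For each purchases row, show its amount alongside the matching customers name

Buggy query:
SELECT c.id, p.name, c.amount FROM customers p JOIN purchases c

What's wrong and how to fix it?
Bug: JOIN with no ON clause produces a cartesian product; every purchases row pairs with every customers row

Fix: Add ON c.customer_id = p.id to the JOIN

Corrected query:
SELECT c.id, p.name, c.amount FROM customers p JOIN purchases c ON c.customer_id = p.id

Result:
id | name  | amount 
---+-------+--------
1  | Alice | 822.77 
2  | Dave  | 1559.91
3  | Alice | 519.26 
4  | Dave  | 727.44 
5  | Dave  | 1895.89
6  | Dave  | 170.15 
7  | Dave  | 451.59 
8  | Alice | 1126.35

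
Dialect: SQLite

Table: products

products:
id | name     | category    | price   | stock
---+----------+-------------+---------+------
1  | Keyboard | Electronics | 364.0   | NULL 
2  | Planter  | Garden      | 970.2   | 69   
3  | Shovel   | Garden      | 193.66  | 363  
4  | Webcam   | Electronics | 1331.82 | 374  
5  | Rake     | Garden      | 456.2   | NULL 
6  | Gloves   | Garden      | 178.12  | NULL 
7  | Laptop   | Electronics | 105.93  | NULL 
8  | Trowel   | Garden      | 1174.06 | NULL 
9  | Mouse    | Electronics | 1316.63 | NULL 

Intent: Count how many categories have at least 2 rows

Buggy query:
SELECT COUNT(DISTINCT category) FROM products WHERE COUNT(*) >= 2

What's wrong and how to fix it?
Bug: COUNT(*) cannot appear in WHERE; the per-group count doesn't exist yet

Fix: Use a subquery that GROUPs and filters with HAVING, then count its rows

Corrected query:
SELECT COUNT(*) FROM (SELECT category FROM products GROUP BY category HAVING COUNT(*) >= 2)

Result:
COUNT(*)
--------
2       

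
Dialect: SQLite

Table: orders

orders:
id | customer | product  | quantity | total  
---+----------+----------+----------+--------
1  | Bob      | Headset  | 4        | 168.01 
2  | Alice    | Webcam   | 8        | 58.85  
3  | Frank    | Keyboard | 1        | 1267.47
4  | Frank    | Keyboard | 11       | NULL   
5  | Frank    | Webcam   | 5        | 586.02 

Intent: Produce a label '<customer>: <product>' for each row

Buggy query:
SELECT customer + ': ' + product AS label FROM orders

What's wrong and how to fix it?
Bug: SQLite uses || for string concatenation; + coerces text to numbers (yielding 0)

Fix: Replace + with || to concatenate text

Corrected query:
SELECT customer || ': ' || product AS label FROM orders

Result:
label          
---------------
Bob: Headset   
Alice: Webcam  
Frank: Keyboard
Frank: Keyboard
Frank: Webcam  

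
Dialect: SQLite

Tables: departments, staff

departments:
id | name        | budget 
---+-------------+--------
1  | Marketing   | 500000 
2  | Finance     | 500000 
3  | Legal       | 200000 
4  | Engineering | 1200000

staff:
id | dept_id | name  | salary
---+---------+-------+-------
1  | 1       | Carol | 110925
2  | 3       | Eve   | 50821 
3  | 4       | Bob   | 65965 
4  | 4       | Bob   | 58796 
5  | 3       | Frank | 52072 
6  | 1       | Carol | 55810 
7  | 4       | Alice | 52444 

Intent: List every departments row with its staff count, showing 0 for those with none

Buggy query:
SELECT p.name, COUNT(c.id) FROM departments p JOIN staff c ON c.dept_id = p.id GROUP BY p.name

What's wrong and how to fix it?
Bug: An inner join excludes parents with zero children

Fix: Use LEFT JOIN so parents without children still appear (COUNT(c.id) gives 0)

Corrected query:
SELECT p.name, COUNT(c.id) FROM departments p LEFT JOIN staff c ON c.dept_id = p.id GROUP BY p.name

Result:
name        | COUNT(c.id)
------------+------------
Engineering | 3          
Finance     | 0          
Legal       | 2          
Marketing   | 2          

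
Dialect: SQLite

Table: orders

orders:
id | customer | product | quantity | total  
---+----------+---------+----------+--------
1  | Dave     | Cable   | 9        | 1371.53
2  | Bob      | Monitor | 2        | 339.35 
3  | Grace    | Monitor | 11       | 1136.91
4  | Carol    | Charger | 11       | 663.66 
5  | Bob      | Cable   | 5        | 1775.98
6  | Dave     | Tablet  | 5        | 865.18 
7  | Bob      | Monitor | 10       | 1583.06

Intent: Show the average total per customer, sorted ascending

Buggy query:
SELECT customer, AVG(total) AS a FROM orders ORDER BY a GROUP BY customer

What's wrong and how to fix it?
Bug: GROUP BY must precede ORDER BY

Fix: Reorder: SELECT … FROM … GROUP BY … ORDER BY …

Corrected query:
SELECT customer, AVG(total) AS a FROM orders GROUP BY customer ORDER BY a

Result:
customer | a          
---------+------------
Carol    | 663.66     
Dave     | 1118.355   
Grace    | 1136.91    
Bob      | 1232.796667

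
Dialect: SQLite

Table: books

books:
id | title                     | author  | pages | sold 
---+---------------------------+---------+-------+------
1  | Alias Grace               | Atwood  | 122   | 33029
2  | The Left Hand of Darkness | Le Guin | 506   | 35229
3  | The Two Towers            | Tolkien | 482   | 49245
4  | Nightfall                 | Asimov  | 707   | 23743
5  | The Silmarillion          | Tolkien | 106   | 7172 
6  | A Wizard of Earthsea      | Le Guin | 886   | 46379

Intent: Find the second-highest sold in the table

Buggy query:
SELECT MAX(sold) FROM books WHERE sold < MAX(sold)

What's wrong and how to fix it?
Bug: MAX(sold) on the right of the comparison is an aggregate-in-WHERE error

Fix: Put the inner MAX in a scalar subquery

Corrected query:
SELECT MAX(sold) FROM books WHERE sold < (SELECT MAX(sold) FROM books)

Result:
MAX(sold)
---------
46379    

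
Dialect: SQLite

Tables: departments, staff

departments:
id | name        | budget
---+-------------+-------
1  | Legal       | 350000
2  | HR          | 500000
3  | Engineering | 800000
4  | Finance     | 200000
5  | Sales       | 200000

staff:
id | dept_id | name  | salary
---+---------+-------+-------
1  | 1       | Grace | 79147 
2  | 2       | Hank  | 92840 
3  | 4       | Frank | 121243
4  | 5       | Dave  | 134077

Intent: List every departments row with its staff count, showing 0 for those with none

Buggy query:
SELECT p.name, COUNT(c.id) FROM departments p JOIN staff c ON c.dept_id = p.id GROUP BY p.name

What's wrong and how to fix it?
Bug: INNER JOIN drops departments rows that have no matching staff rows

Fix: Use LEFT JOIN so parents without children still appear (COUNT(c.id) gives 0)

Corrected query:
SELECT p.name, COUNT(c.id) FROM departments p LEFT JOIN staff c ON c.dept_id = p.id GROUP BY p.name

Result:
name        | COUNT(c.id)
------------+------------
Engineering | 0          
Finance     | 1          
HR          | 1          
Legal       | 1          
Sales       | 1          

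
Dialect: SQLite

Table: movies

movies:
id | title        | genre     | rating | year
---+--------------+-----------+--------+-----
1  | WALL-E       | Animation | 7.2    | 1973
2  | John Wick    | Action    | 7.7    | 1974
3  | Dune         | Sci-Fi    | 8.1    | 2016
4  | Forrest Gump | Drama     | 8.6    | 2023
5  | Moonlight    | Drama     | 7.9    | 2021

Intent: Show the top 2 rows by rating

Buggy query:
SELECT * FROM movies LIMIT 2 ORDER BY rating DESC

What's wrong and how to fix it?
Bug: LIMIT must come after ORDER BY

Fix: Swap the clauses: ORDER BY first, then LIMIT

Corrected query:
SELECT * FROM movies ORDER BY rating DESC LIMIT 2

Result:
id | title        | genre  | rating | year
---+--------------+--------+--------+-----
4  | Forrest Gump | Drama  | 8.6    | 2023
3  | Dune         | Sci-Fi | 8.1    | 2016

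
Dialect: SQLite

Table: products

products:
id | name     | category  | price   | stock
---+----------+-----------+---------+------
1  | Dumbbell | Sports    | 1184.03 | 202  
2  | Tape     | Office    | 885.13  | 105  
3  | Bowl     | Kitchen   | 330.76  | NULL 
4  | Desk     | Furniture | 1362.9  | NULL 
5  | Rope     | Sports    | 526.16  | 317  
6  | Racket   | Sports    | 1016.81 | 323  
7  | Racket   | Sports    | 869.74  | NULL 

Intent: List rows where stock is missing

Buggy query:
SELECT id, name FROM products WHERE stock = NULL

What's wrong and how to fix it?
Bug: '= NULL' is always unknown in SQL three-valued logic, so no rows match

Fix: Replace '= NULL' with 'IS NULL'

Corrected query:
SELECT id, name FROM products WHERE stock IS NULL

Result:
id | name  
---+-------
3  | Bowl  
4  | Desk  
7  | Racket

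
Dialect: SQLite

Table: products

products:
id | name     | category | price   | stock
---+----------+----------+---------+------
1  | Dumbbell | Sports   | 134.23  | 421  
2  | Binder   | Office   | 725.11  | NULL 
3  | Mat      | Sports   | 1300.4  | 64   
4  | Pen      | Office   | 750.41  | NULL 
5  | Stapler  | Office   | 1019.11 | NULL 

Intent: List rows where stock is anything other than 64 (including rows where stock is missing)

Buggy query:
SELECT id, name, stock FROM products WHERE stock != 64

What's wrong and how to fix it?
Bug: 'stock != 64' is unknown when stock is NULL, so NULL rows are silently excluded

Fix: Handle NULL separately with IS NULL alongside the inequality

Corrected query:
SELECT id, name, stock FROM products WHERE stock != 64 OR stock IS NULL

Result:
id | name     | stock
---+----------+------
1  | Dumbbell | 421  
2  | Binder   | NULL 
4  | Pen      | NULL 
5  | Stapler  | NULL 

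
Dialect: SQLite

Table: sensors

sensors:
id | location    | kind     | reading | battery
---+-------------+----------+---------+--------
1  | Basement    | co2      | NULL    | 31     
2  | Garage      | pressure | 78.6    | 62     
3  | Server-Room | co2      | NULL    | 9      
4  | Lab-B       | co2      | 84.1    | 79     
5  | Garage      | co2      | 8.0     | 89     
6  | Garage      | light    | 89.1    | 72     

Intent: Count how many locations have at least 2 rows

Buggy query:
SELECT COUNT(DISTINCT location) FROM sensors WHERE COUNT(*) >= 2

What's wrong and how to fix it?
Bug: WHERE filters individual rows, not groups, so a group-level COUNT is invalid there

Fix: Group first with HAVING COUNT(*) >= 2, then COUNT the resulting groups

Corrected query:
SELECT COUNT(*) FROM (SELECT location FROM sensors GROUP BY location HAVING COUNT(*) >= 2)

Result:
COUNT(*)
--------
1       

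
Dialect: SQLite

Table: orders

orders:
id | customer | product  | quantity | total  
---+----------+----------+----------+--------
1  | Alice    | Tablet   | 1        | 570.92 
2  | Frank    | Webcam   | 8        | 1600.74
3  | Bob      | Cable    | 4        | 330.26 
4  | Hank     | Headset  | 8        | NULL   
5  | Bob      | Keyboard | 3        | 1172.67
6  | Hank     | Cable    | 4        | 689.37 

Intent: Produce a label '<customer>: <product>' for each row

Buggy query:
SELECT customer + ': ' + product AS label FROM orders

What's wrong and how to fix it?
Bug: SQLite uses || for string concatenation; + coerces text to numbers (yielding 0)

Fix: Replace + with || to concatenate text

Corrected query:
SELECT customer || ': ' || product AS label FROM orders

Result:
label        
-------------
Alice: Tablet
Frank: Webcam
Bob: Cable   
Hank: Headset
Bob: Keyboard
Hank: Cable  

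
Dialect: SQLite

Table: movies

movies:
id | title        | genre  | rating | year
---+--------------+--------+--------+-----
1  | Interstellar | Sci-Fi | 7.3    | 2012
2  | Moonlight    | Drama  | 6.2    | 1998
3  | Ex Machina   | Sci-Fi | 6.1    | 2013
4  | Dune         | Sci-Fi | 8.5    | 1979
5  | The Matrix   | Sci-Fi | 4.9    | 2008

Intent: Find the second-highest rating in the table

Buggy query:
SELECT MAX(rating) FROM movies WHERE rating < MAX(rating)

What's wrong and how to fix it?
Bug: The inner MAX is an aggregate inside WHERE, which is not allowed

Fix: Put the inner MAX in a scalar subquery

Corrected query:
SELECT MAX(rating) FROM movies WHERE rating < (SELECT MAX(rating) FROM movies)

Result:
MAX(rating)
-----------
7.3        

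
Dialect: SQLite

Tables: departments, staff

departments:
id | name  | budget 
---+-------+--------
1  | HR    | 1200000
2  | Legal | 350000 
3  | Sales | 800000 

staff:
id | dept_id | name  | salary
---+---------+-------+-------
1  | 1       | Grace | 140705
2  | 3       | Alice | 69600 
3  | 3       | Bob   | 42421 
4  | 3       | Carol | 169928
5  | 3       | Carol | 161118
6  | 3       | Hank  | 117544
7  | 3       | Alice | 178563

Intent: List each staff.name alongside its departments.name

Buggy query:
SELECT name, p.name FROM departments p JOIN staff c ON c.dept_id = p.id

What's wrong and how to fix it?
Bug: 'name' exists in both joined tables, so the database can't tell which one is meant

Fix: Qualify the column with its table alias (c.name)

Corrected query:
SELECT c.name, p.name FROM departments p JOIN staff c ON c.dept_id = p.id

Result:
name  | name 
------+------
Grace | HR   
Alice | Sales
Bob   | Sales
Carol | Sales
Carol | Sales
Hank  | Sales
Alice | Sales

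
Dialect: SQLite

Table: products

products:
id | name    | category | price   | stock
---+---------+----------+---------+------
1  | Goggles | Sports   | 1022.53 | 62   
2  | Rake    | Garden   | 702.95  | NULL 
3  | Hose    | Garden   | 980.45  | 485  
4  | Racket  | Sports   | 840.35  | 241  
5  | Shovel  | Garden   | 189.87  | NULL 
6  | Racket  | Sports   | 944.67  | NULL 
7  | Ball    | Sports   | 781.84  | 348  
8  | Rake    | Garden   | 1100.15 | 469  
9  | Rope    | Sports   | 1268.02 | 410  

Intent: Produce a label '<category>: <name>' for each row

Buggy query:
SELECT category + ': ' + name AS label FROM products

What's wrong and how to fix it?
Bug: SQLite uses || for string concatenation; + coerces text to numbers (yielding 0)

Fix: Replace + with || to concatenate text

Corrected query:
SELECT category || ': ' || name AS label FROM products

Result:
label          
---------------
Sports: Goggles
Garden: Rake   
Garden: Hose   
Sports: Racket 
Garden: Shovel 
Sports: Racket 
Sports: Ball   
Garden: Rake   
Sports: Rope   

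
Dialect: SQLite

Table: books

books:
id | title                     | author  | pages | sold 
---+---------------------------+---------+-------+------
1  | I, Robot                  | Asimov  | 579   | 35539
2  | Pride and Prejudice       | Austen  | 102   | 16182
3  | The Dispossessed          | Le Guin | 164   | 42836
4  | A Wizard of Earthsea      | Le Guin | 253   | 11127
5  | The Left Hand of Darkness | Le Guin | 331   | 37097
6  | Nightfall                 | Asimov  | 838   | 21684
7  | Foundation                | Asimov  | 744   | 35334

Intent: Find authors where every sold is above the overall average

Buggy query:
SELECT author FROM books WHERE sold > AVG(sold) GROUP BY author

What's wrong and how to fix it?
Bug: WHERE evaluates per row before aggregation, so AVG() is unavailable

Fix: Compute the overall average in a scalar subquery and compare each group's MIN against it in HAVING

Corrected query:
SELECT author FROM books GROUP BY author HAVING MIN(sold) > (SELECT AVG(sold) FROM books)

Result:
(no rows)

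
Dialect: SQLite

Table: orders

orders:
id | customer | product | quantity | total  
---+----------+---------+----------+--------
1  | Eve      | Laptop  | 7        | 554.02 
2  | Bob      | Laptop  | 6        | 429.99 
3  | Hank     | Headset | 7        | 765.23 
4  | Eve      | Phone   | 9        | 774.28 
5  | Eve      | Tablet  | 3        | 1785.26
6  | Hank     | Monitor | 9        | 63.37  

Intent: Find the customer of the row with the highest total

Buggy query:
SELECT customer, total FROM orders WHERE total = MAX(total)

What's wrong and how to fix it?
Bug: WHERE is evaluated per row; an aggregate over the whole table isn't defined there

Fix: Use a subquery: WHERE total = (SELECT MAX(total) FROM orders)

Corrected query:
SELECT customer, total FROM orders WHERE total = (SELECT MAX(total) FROM orders)

Result:
customer | total  
---------+--------
Eve      | 1785.26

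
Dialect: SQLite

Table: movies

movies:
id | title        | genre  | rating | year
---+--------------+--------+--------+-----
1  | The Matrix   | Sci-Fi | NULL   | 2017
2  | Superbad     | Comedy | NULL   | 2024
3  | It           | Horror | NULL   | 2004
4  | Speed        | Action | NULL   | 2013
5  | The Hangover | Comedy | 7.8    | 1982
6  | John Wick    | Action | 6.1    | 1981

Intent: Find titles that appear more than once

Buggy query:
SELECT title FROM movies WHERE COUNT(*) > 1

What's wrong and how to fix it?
Bug: COUNT(*) is an aggregate and cannot be used in WHERE

Fix: Group first, then use HAVING for the count condition

Corrected query:
SELECT title FROM movies GROUP BY title HAVING COUNT(*) > 1

Result:
(no rows)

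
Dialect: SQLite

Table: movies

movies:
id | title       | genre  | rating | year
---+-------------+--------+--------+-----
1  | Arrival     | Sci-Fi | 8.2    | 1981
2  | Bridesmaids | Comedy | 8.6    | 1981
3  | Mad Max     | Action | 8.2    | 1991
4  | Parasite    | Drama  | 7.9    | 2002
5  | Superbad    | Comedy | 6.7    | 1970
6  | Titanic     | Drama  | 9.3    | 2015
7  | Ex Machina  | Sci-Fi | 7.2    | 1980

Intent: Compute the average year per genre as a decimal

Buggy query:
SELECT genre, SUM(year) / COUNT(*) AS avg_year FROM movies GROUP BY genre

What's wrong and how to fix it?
Bug: Both operands are integers, so '/' performs integer division and truncates

Fix: Multiply by 1.0 (or CAST to REAL) to force floating-point division

Corrected query:
SELECT genre, SUM(year) * 1.0 / COUNT(*) AS avg_year FROM movies GROUP BY genre

Result:
genre  | avg_year
-------+---------
Action | 1991    
Comedy | 1975.5  
Drama  | 2008.5  
Sci-Fi | 1980.5  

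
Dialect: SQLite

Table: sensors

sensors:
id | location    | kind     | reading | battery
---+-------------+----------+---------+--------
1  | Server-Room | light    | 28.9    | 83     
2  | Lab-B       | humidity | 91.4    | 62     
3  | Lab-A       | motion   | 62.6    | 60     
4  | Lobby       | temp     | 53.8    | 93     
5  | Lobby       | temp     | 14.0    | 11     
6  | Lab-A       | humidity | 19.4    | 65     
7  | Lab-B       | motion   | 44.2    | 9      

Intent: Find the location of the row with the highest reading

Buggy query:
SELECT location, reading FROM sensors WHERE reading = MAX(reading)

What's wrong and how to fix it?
Bug: MAX(reading) is an aggregate and cannot be used directly in WHERE

Fix: Use a subquery: WHERE reading = (SELECT MAX(reading) FROM sensors)

Corrected query:
SELECT location, reading FROM sensors WHERE reading = (SELECT MAX(reading) FROM sensors)

Result:
location | reading
---------+--------
Lab-B    | 91.4   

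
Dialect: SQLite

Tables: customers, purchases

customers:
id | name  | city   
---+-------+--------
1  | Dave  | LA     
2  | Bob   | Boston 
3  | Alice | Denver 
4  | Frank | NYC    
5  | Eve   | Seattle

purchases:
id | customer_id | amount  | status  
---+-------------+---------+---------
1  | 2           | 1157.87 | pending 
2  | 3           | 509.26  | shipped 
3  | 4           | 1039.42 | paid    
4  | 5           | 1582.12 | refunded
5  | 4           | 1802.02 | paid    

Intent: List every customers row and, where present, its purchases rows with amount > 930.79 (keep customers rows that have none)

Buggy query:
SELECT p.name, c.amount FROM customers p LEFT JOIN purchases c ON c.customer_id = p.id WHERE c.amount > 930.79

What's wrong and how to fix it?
Bug: A WHERE condition on the right-hand table after LEFT JOIN drops unmatched parents

Fix: Move the right-table condition into the ON clause so unmatched parents are kept

Corrected query:
SELECT p.name, c.amount FROM customers p LEFT JOIN purchases c ON c.customer_id = p.id AND c.amount > 930.79

Result:
name  | amount 
------+--------
Dave  | NULL   
Bob   | 1157.87
Alice | NULL   
Frank | 1039.42
Frank | 1802.02
Eve   | 1582.12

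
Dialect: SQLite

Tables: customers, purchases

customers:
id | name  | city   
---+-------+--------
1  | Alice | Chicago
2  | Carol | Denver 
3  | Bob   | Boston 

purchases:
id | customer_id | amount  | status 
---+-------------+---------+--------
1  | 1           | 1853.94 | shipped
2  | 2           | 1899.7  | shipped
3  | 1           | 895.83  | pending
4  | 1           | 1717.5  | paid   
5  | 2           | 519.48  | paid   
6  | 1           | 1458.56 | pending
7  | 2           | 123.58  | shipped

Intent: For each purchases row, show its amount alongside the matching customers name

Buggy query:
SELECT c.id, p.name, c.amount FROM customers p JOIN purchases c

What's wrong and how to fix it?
Bug: JOIN with no ON clause produces a cartesian product; every purchases row pairs with every customers row

Fix: Add ON c.customer_id = p.id to the JOIN

Corrected query:
SELECT c.id, p.name, c.amount FROM customers p JOIN purchases c ON c.customer_id = p.id

Result:
id | name  | amount 
---+-------+--------
1  | Alice | 1853.94
2  | Carol | 1899.7 
3  | Alice | 895.83 
4  | Alice | 1717.5 
5  | Carol | 519.48 
6  | Alice | 1458.56
7  | Carol | 123.58 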